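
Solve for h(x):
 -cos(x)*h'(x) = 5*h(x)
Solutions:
 h(x) = C1*sqrt(sin(x) - 1)*(sin(x)^2 - 2*sin(x) + 1)/(sqrt(sin(x) + 1)*(sin(x)^2 + 2*sin(x) + 1))


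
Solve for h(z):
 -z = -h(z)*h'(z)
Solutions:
 h(z) = -sqrt(C1 + z^2)
 h(z) = sqrt(C1 + z^2)


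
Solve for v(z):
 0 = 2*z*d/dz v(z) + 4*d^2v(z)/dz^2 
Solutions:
 v(z) = C1 + C2*erf(z/2)


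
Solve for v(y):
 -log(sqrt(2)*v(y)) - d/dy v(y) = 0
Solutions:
 2*Integral(1/(2*log(_y) + log(2)), (_y, v(y))) = C1 - y


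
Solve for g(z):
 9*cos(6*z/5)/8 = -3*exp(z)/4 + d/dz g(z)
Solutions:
 g(z) = C1 + 3*exp(z)/4 + 15*sin(6*z/5)/16


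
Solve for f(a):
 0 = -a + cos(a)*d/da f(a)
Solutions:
 f(a) = C1 + Integral(a/cos(a), a)


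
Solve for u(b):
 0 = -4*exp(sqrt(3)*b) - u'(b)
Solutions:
 u(b) = C1 - 4*sqrt(3)*exp(sqrt(3)*b)/3


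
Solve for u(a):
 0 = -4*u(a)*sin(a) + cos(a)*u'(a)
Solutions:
 u(a) = C1/cos(a)^4


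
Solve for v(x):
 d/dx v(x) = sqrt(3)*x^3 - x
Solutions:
 v(x) = C1 + sqrt(3)*x^4/4 - x^2/2


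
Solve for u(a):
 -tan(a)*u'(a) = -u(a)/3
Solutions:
 u(a) = C1*sin(a)^(1/3)


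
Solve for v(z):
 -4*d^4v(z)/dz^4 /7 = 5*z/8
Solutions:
 v(z) = C1 + C2*z + C3*z^2 + C4*z^3 - 7*z^5/768


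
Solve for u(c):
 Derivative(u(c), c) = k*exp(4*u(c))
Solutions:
 u(c) = log(-(-1/(C1 + 4*c*k))^(1/4))
 u(c) = log(-1/(C1 + 4*c*k))/4
 u(c) = log(-I*(-1/(C1 + 4*c*k))^(1/4))
 u(c) = log(I*(-1/(C1 + 4*c*k))^(1/4))


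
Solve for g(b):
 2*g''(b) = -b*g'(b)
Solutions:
 g(b) = C1 + C2*erf(b/2)


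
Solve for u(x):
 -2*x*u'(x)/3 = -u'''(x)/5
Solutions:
 u(x) = C1 + Integral(C2*airyai(10^(1/3)*3^(2/3)*x/3) + C3*airybi(10^(1/3)*3^(2/3)*x/3), x)


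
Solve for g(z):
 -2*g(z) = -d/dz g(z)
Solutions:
 g(z) = C1*exp(2*z)


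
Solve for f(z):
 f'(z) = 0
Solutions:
 f(z) = C1


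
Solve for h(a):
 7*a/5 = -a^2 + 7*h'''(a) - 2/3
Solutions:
 h(a) = C1 + C2*a + C3*a^2 + a^5/420 + a^4/120 + a^3/63


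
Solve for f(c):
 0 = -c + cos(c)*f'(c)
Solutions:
 f(c) = C1 + Integral(c/cos(c), c)


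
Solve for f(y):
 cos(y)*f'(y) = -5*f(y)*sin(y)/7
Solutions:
 f(y) = C1*cos(y)^(5/7)


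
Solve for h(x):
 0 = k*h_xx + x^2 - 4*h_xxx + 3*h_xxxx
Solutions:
 h(x) = C1 + C2*x + C3*exp(x*(2 - sqrt(4 - 3*k))/3) + C4*exp(x*(sqrt(4 - 3*k) + 2)/3) - x^4/(12*k) - 4*x^3/(3*k^2) + x^2*(3 - 16/k)/k^2


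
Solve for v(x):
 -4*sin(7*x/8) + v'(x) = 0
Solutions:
 v(x) = C1 - 32*cos(7*x/8)/7


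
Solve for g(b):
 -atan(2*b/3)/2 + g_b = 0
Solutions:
 g(b) = C1 + b*atan(2*b/3)/2 - 3*log(4*b^2 + 9)/8


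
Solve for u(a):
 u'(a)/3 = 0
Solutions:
 u(a) = C1


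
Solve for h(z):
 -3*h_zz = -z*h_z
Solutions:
 h(z) = C1 + C2*erfi(sqrt(6)*z/6)


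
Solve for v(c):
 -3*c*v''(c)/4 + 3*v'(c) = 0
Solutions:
 v(c) = C1 + C2*c^5


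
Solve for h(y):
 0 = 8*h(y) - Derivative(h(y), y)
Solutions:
 h(y) = C1*exp(8*y)


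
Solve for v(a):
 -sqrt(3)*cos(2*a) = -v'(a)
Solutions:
 v(a) = C1 + sqrt(3)*sin(2*a)/2


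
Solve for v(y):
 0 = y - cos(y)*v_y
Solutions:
 v(y) = C1 + Integral(y/cos(y), y)


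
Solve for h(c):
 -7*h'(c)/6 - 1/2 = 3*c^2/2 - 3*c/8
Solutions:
 h(c) = C1 - 3*c^3/7 + 9*c^2/56 - 3*c/7


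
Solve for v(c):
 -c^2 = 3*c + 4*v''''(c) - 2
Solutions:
 v(c) = C1 + C2*c + C3*c^2 + C4*c^3 - c^6/1440 - c^5/160 + c^4/48


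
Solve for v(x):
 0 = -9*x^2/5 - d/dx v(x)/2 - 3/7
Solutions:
 v(x) = C1 - 6*x^3/5 - 6*x/7


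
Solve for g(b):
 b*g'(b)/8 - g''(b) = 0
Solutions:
 g(b) = C1 + C2*erfi(b/4)


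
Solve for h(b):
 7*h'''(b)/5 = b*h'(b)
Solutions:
 h(b) = C1 + Integral(C2*airyai(5^(1/3)*7^(2/3)*b/7) + C3*airybi(5^(1/3)*7^(2/3)*b/7), b)


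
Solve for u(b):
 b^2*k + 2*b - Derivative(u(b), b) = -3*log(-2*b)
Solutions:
 u(b) = C1 + b^3*k/3 + b^2 + 3*b*log(-b) + 3*b*(-1 + log(2))


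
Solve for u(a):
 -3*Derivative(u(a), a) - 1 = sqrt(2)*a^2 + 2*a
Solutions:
 u(a) = C1 - sqrt(2)*a^3/9 - a^2/3 - a/3


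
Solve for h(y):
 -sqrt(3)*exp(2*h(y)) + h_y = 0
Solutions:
 h(y) = log(-sqrt(-1/(C1 + sqrt(3)*y))) - log(2)/2
 h(y) = log(-1/(C1 + sqrt(3)*y))/2 - log(2)/2


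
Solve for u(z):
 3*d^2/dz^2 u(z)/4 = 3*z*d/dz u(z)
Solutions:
 u(z) = C1 + C2*erfi(sqrt(2)*z)


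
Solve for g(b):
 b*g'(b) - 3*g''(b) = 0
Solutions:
 g(b) = C1 + C2*erfi(sqrt(6)*b/6)


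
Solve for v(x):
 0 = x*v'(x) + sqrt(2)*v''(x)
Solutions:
 v(x) = C1 + C2*erf(2^(1/4)*x/2)


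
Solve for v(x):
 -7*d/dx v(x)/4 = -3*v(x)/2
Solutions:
 v(x) = C1*exp(6*x/7)


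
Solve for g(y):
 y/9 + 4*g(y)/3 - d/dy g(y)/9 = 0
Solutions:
 g(y) = C1*exp(12*y) - y/12 - 1/144


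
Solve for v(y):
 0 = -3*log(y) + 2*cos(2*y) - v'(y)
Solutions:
 v(y) = C1 - 3*y*log(y) + 3*y + sin(2*y)


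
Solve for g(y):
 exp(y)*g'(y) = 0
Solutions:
 g(y) = C1


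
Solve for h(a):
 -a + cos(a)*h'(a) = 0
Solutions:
 h(a) = C1 + Integral(a/cos(a), a)


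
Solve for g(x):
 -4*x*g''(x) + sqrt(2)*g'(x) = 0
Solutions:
 g(x) = C1 + C2*x^(sqrt(2)/4 + 1)


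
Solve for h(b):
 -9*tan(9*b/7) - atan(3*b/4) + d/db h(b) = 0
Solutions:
 h(b) = C1 + b*atan(3*b/4) - 2*log(9*b^2 + 16)/3 - 7*log(cos(9*b/7))


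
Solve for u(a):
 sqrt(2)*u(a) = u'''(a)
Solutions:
 u(a) = C3*exp(2^(1/6)*a) + (C1*sin(2^(1/6)*sqrt(3)*a/2) + C2*cos(2^(1/6)*sqrt(3)*a/2))*exp(-2^(1/6)*a/2)


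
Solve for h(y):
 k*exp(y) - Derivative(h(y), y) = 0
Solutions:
 h(y) = C1 + k*exp(y)


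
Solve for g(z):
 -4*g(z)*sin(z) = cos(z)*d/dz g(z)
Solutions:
 g(z) = C1*cos(z)^4


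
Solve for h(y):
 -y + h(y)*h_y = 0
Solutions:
 h(y) = -sqrt(C1 + y^2)
 h(y) = sqrt(C1 + y^2)


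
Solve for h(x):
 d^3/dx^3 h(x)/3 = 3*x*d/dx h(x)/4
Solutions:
 h(x) = C1 + Integral(C2*airyai(2^(1/3)*3^(2/3)*x/2) + C3*airybi(2^(1/3)*3^(2/3)*x/2), x)


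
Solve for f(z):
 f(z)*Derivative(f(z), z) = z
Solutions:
 f(z) = -sqrt(C1 + z^2)
 f(z) = sqrt(C1 + z^2)


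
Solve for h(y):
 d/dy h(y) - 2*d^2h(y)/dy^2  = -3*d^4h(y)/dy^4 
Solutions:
 h(y) = C1 + C4*exp(-y) + (C2*sin(sqrt(3)*y/6) + C3*cos(sqrt(3)*y/6))*exp(y/2)


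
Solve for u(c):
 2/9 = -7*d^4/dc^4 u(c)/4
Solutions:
 u(c) = C1 + C2*c + C3*c^2 + C4*c^3 - c^4/189


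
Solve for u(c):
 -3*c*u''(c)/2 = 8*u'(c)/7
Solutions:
 u(c) = C1 + C2*c^(5/21)


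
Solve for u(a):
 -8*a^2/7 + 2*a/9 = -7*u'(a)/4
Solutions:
 u(a) = C1 + 32*a^3/147 - 4*a^2/63


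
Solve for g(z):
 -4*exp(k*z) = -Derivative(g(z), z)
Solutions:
 g(z) = C1 + 4*exp(k*z)/k


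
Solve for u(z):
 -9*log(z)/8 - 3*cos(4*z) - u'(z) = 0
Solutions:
 u(z) = C1 - 9*z*log(z)/8 + 9*z/8 - 3*sin(4*z)/4


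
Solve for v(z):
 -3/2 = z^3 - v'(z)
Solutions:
 v(z) = C1 + z^4/4 + 3*z/2


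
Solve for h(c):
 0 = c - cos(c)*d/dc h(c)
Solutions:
 h(c) = C1 + Integral(c/cos(c), c)


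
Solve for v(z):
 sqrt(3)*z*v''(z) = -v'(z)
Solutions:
 v(z) = C1 + C2*z^(1 - sqrt(3)/3)


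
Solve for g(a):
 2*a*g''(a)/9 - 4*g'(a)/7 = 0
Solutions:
 g(a) = C1 + C2*a^(25/7)


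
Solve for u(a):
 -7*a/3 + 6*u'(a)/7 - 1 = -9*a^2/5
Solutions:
 u(a) = C1 - 7*a^3/10 + 49*a^2/36 + 7*a/6


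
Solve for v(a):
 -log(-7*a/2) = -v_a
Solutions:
 v(a) = C1 + a*log(-a) + a*(-1 - log(2) + log(7))


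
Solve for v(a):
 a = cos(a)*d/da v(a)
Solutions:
 v(a) = C1 + Integral(a/cos(a), a)


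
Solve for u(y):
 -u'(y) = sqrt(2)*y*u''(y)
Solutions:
 u(y) = C1 + C2*y^(1 - sqrt(2)/2)


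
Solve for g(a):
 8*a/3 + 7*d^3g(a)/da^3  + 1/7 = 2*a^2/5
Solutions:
 g(a) = C1 + C2*a + C3*a^2 + a^5/1050 - a^4/63 - a^3/294


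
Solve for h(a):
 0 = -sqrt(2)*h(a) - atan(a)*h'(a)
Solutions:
 h(a) = C1*exp(-sqrt(2)*Integral(1/atan(a), a))


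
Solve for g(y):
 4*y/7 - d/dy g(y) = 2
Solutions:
 g(y) = C1 + 2*y^2/7 - 2*y


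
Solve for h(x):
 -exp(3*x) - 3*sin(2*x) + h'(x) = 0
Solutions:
 h(x) = C1 + exp(3*x)/3 - 3*cos(2*x)/2


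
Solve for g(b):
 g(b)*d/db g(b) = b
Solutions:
 g(b) = -sqrt(C1 + b^2)
 g(b) = sqrt(C1 + b^2)


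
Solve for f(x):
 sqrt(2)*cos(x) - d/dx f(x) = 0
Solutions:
 f(x) = C1 + sqrt(2)*sin(x)


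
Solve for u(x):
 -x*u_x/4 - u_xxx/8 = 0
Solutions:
 u(x) = C1 + Integral(C2*airyai(-2^(1/3)*x) + C3*airybi(-2^(1/3)*x), x)


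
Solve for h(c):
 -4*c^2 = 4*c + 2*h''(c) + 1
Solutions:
 h(c) = C1 + C2*c - c^4/6 - c^3/3 - c^2/4


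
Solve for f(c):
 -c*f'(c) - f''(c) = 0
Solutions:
 f(c) = C1 + C2*erf(sqrt(2)*c/2)


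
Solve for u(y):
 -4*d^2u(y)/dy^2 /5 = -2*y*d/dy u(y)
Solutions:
 u(y) = C1 + C2*erfi(sqrt(5)*y/2)


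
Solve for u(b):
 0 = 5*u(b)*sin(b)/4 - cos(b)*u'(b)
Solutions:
 u(b) = C1/cos(b)^(5/4)


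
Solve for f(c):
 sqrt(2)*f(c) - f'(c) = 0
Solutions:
 f(c) = C1*exp(sqrt(2)*c)


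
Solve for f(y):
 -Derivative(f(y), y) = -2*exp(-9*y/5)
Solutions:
 f(y) = C1 - 10*exp(-9*y/5)/9


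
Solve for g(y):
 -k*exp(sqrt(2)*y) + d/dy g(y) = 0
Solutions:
 g(y) = C1 + sqrt(2)*k*exp(sqrt(2)*y)/2


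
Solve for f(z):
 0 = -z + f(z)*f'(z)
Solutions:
 f(z) = -sqrt(C1 + z^2)
 f(z) = sqrt(C1 + z^2)


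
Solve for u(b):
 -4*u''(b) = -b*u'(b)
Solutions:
 u(b) = C1 + C2*erfi(sqrt(2)*b/4)


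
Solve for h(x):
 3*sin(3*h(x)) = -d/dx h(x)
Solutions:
 h(x) = -acos((-C1 - exp(18*x))/(C1 - exp(18*x)))/3 + 2*pi/3
 h(x) = acos((-C1 - exp(18*x))/(C1 - exp(18*x)))/3


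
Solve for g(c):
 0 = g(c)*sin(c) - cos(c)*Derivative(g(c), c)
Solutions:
 g(c) = C1/cos(c)


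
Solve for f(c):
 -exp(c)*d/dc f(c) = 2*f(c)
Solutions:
 f(c) = C1*exp(2*exp(-c))


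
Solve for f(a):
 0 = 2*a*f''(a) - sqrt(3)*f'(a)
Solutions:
 f(a) = C1 + C2*a^(sqrt(3)/2 + 1)


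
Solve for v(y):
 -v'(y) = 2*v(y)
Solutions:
 v(y) = C1*exp(-2*y)


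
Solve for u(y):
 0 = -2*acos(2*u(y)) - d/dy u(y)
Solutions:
 Integral(1/acos(2*_y), (_y, u(y))) = C1 - 2*y


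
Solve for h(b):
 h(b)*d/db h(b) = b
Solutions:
 h(b) = -sqrt(C1 + b^2)
 h(b) = sqrt(C1 + b^2)


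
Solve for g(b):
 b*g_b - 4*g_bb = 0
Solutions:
 g(b) = C1 + C2*erfi(sqrt(2)*b/4)


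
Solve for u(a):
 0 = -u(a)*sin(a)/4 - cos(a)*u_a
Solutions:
 u(a) = C1*cos(a)^(1/4)


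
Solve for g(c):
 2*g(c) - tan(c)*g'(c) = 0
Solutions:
 g(c) = C1*sin(c)^2


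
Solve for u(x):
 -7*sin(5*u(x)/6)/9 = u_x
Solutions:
 7*x/9 + 3*log(cos(5*u(x)/6) - 1)/5 - 3*log(cos(5*u(x)/6) + 1)/5 = C1


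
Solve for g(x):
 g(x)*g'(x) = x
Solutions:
 g(x) = -sqrt(C1 + x^2)
 g(x) = sqrt(C1 + x^2)


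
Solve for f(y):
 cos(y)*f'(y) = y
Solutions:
 f(y) = C1 + Integral(y/cos(y), y)


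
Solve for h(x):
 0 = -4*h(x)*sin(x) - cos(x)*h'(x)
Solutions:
 h(x) = C1*cos(x)^4


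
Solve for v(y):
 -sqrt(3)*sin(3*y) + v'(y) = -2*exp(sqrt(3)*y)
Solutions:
 v(y) = C1 - 2*sqrt(3)*exp(sqrt(3)*y)/3 - sqrt(3)*cos(3*y)/3


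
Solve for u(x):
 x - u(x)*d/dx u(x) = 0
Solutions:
 u(x) = -sqrt(C1 + x^2)
 u(x) = sqrt(C1 + x^2)


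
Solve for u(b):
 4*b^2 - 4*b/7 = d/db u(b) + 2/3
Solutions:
 u(b) = C1 + 4*b^3/3 - 2*b^2/7 - 2*b/3


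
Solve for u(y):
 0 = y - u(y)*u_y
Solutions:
 u(y) = -sqrt(C1 + y^2)
 u(y) = sqrt(C1 + y^2)


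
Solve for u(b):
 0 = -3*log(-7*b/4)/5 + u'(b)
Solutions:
 u(b) = C1 + 3*b*log(-b)/5 + 3*b*(-2*log(2) - 1 + log(7))/5


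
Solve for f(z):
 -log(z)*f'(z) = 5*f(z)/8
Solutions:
 f(z) = C1*exp(-5*li(z)/8)


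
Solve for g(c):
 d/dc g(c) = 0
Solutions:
 g(c) = C1


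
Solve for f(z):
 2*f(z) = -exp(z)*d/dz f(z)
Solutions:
 f(z) = C1*exp(2*exp(-z))


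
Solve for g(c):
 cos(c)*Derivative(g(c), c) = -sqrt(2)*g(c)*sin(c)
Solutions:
 g(c) = C1*cos(c)^(sqrt(2))


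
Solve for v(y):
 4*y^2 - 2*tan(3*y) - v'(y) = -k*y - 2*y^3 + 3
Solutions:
 v(y) = C1 + k*y^2/2 + y^4/2 + 4*y^3/3 - 3*y + 2*log(cos(3*y))/3


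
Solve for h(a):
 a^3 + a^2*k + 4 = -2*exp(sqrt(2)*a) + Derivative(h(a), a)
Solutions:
 h(a) = C1 + a^4/4 + a^3*k/3 + 4*a + sqrt(2)*exp(sqrt(2)*a)


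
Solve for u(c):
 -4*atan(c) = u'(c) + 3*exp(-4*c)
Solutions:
 u(c) = C1 - 4*c*atan(c) + 2*log(c^2 + 1) + 3*exp(-4*c)/4


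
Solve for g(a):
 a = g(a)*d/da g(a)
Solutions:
 g(a) = -sqrt(C1 + a^2)
 g(a) = sqrt(C1 + a^2)


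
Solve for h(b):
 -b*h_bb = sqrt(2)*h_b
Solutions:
 h(b) = C1 + C2*b^(1 - sqrt(2))


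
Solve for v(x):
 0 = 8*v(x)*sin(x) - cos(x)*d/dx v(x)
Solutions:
 v(x) = C1/cos(x)^8


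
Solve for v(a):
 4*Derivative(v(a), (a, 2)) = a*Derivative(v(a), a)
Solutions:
 v(a) = C1 + C2*erfi(sqrt(2)*a/4)


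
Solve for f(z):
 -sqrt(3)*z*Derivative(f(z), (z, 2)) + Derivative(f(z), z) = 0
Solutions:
 f(z) = C1 + C2*z^(sqrt(3)/3 + 1)


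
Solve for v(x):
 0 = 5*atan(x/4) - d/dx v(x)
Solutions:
 v(x) = C1 + 5*x*atan(x/4) - 10*log(x^2 + 16)


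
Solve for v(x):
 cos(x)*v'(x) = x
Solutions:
 v(x) = C1 + Integral(x/cos(x), x)


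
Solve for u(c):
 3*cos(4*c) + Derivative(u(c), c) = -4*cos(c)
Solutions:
 u(c) = C1 - 4*sin(c) - 3*sin(4*c)/4


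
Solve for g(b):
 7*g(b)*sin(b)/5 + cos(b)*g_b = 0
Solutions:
 g(b) = C1*cos(b)^(7/5)


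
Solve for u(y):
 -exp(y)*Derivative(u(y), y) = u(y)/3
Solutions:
 u(y) = C1*exp(exp(-y)/3)


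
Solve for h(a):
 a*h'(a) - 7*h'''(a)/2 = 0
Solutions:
 h(a) = C1 + Integral(C2*airyai(2^(1/3)*7^(2/3)*a/7) + C3*airybi(2^(1/3)*7^(2/3)*a/7), a)


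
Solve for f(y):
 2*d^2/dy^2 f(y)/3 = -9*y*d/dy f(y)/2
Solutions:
 f(y) = C1 + C2*erf(3*sqrt(6)*y/4)


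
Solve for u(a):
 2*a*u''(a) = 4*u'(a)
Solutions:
 u(a) = C1 + C2*a^3


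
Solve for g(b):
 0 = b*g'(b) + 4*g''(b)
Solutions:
 g(b) = C1 + C2*erf(sqrt(2)*b/4)


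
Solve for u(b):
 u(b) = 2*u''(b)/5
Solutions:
 u(b) = C1*exp(-sqrt(10)*b/2) + C2*exp(sqrt(10)*b/2)


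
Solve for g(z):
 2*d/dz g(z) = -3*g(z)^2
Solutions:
 g(z) = 2/(C1 + 3*z)


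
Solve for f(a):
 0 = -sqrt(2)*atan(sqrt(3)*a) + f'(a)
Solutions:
 f(a) = C1 + sqrt(2)*(a*atan(sqrt(3)*a) - sqrt(3)*log(3*a^2 + 1)/6)


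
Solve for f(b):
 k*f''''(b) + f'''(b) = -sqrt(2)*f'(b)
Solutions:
 f(b) = C1 + C2*exp(-b*((sqrt(((27*sqrt(2) + 2/k^2)^2 - 4/k^4)/k^2)/2 + 27*sqrt(2)/(2*k) + k^(-3))^(1/3) + 1/k + 1/(k^2*(sqrt(((27*sqrt(2) + 2/k^2)^2 - 4/k^4)/k^2)/2 + 27*sqrt(2)/(2*k) + k^(-3))^(1/3)))/3) + C3*exp(b*((sqrt(((27*sqrt(2) + 2/k^2)^2 - 4/k^4)/k^2)/2 + 27*sqrt(2)/(2*k) + k^(-3))^(1/3) - sqrt(3)*I*(sqrt(((27*sqrt(2) + 2/k^2)^2 - 4/k^4)/k^2)/2 + 27*sqrt(2)/(2*k) + k^(-3))^(1/3) - 2/k - 4/(k^2*(-1 + sqrt(3)*I)*(sqrt(((27*sqrt(2) + 2/k^2)^2 - 4/k^4)/k^2)/2 + 27*sqrt(2)/(2*k) + k^(-3))^(1/3)))/6) + C4*exp(b*((sqrt(((27*sqrt(2) + 2/k^2)^2 - 4/k^4)/k^2)/2 + 27*sqrt(2)/(2*k) + k^(-3))^(1/3) + sqrt(3)*I*(sqrt(((27*sqrt(2) + 2/k^2)^2 - 4/k^4)/k^2)/2 + 27*sqrt(2)/(2*k) + k^(-3))^(1/3) - 2/k + 4/(k^2*(1 + sqrt(3)*I)*(sqrt(((27*sqrt(2) + 2/k^2)^2 - 4/k^4)/k^2)/2 + 27*sqrt(2)/(2*k) + k^(-3))^(1/3)))/6)


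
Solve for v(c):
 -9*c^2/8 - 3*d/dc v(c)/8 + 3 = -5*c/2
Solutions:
 v(c) = C1 - c^3 + 10*c^2/3 + 8*c


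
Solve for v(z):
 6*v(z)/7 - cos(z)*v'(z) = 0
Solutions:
 v(z) = C1*(sin(z) + 1)^(3/7)/(sin(z) - 1)^(3/7)


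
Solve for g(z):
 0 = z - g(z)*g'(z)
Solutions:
 g(z) = -sqrt(C1 + z^2)
 g(z) = sqrt(C1 + z^2)


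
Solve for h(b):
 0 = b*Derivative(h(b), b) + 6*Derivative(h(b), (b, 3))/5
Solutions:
 h(b) = C1 + Integral(C2*airyai(-5^(1/3)*6^(2/3)*b/6) + C3*airybi(-5^(1/3)*6^(2/3)*b/6), b)


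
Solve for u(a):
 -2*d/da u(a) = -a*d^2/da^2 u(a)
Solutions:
 u(a) = C1 + C2*a^3


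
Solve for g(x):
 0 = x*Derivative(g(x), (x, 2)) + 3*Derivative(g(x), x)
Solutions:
 g(x) = C1 + C2/x^2


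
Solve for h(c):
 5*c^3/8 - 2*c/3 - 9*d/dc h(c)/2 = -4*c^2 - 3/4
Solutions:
 h(c) = C1 + 5*c^4/144 + 8*c^3/27 - 2*c^2/27 + c/6


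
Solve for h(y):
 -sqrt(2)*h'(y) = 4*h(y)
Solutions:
 h(y) = C1*exp(-2*sqrt(2)*y)


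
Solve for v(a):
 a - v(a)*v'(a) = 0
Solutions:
 v(a) = -sqrt(C1 + a^2)
 v(a) = sqrt(C1 + a^2)


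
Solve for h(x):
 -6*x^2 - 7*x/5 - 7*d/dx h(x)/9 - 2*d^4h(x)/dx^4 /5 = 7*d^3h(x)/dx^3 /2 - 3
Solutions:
 h(x) = C1 + C2*exp(x*(-70 + 35*35^(2/3)/(4*sqrt(7494) + 1273)^(1/3) + 35^(1/3)*(4*sqrt(7494) + 1273)^(1/3))/24)*sin(sqrt(3)*35^(1/3)*x*(-(4*sqrt(7494) + 1273)^(1/3) + 35*35^(1/3)/(4*sqrt(7494) + 1273)^(1/3))/24) + C3*exp(x*(-70 + 35*35^(2/3)/(4*sqrt(7494) + 1273)^(1/3) + 35^(1/3)*(4*sqrt(7494) + 1273)^(1/3))/24)*cos(sqrt(3)*35^(1/3)*x*(-(4*sqrt(7494) + 1273)^(1/3) + 35*35^(1/3)/(4*sqrt(7494) + 1273)^(1/3))/24) + C4*exp(-x*(35*35^(2/3)/(4*sqrt(7494) + 1273)^(1/3) + 35 + 35^(1/3)*(4*sqrt(7494) + 1273)^(1/3))/12) - 18*x^3/7 - 9*x^2/10 + 513*x/7


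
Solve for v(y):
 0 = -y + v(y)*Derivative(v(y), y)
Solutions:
 v(y) = -sqrt(C1 + y^2)
 v(y) = sqrt(C1 + y^2)


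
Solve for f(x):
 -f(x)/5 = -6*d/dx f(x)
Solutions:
 f(x) = C1*exp(x/30)


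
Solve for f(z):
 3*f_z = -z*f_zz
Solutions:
 f(z) = C1 + C2/z^2


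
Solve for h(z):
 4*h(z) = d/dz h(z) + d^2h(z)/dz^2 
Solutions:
 h(z) = C1*exp(z*(-1 + sqrt(17))/2) + C2*exp(-z*(1 + sqrt(17))/2)


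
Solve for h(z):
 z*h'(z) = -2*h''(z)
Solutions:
 h(z) = C1 + C2*erf(z/2)


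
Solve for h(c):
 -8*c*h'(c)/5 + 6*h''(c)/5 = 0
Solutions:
 h(c) = C1 + C2*erfi(sqrt(6)*c/3)


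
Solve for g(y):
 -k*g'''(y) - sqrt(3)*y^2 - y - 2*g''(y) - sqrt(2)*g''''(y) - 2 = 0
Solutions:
 g(y) = C1 + C2*y + C3*exp(sqrt(2)*y*(-k + sqrt(k^2 - 8*sqrt(2)))/4) + C4*exp(-sqrt(2)*y*(k + sqrt(k^2 - 8*sqrt(2)))/4) - sqrt(3)*y^4/24 + y^3*(sqrt(3)*k - 1)/12 + y^2*(-sqrt(3)*k^2 + k - 4 + 2*sqrt(6))/8


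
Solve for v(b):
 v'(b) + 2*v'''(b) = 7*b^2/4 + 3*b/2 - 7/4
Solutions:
 v(b) = C1 + C2*sin(sqrt(2)*b/2) + C3*cos(sqrt(2)*b/2) + 7*b^3/12 + 3*b^2/4 - 35*b/4


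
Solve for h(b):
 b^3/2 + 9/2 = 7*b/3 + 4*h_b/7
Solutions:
 h(b) = C1 + 7*b^4/32 - 49*b^2/24 + 63*b/8


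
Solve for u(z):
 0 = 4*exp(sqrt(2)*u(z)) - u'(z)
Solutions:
 u(z) = sqrt(2)*(2*log(-1/(C1 + 4*z)) - log(2))/4


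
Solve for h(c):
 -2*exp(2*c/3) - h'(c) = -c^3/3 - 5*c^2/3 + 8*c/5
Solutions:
 h(c) = C1 + c^4/12 + 5*c^3/9 - 4*c^2/5 - 3*exp(2*c/3)


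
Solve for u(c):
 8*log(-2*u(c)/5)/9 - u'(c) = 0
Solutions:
 -9*Integral(1/(log(-_y) - log(5) + log(2)), (_y, u(c)))/8 = C1 - c


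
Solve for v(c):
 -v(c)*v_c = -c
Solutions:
 v(c) = -sqrt(C1 + c^2)
 v(c) = sqrt(C1 + c^2)


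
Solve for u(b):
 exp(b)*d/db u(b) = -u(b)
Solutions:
 u(b) = C1*exp(exp(-b))


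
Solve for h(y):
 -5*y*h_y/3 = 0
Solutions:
 h(y) = C1


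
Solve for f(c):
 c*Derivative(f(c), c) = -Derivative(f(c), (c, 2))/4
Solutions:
 f(c) = C1 + C2*erf(sqrt(2)*c)


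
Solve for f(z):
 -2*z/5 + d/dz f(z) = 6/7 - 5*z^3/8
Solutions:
 f(z) = C1 - 5*z^4/32 + z^2/5 + 6*z/7


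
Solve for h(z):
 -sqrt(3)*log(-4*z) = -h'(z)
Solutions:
 h(z) = C1 + sqrt(3)*z*log(-z) + sqrt(3)*z*(-1 + 2*log(2))


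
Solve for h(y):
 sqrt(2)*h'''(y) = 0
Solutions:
 h(y) = C1 + C2*y + C3*y^2


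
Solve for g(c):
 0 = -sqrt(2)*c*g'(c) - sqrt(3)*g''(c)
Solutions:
 g(c) = C1 + C2*erf(6^(3/4)*c/6)


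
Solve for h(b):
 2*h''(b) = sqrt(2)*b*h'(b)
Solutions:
 h(b) = C1 + C2*erfi(2^(1/4)*b/2)


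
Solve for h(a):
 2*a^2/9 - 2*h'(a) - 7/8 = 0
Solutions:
 h(a) = C1 + a^3/27 - 7*a/16


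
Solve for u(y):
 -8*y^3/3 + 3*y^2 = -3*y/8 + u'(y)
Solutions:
 u(y) = C1 - 2*y^4/3 + y^3 + 3*y^2/16


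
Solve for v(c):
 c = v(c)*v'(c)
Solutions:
 v(c) = -sqrt(C1 + c^2)
 v(c) = sqrt(C1 + c^2)


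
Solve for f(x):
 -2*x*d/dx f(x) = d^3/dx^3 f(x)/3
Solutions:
 f(x) = C1 + Integral(C2*airyai(-6^(1/3)*x) + C3*airybi(-6^(1/3)*x), x)


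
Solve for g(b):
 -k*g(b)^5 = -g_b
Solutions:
 g(b) = -(-1/(C1 + 4*b*k))^(1/4)
 g(b) = (-1/(C1 + 4*b*k))^(1/4)
 g(b) = -I*(-1/(C1 + 4*b*k))^(1/4)
 g(b) = I*(-1/(C1 + 4*b*k))^(1/4)


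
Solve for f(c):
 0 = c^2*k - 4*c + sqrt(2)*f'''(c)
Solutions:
 f(c) = C1 + C2*c + C3*c^2 - sqrt(2)*c^5*k/120 + sqrt(2)*c^4/12


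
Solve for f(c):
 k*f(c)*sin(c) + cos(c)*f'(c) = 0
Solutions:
 f(c) = C1*exp(k*log(cos(c)))


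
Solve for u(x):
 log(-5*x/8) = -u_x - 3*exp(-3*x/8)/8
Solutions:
 u(x) = C1 - x*log(-x) + x*(-log(5) + 1 + 3*log(2)) + exp(-3*x/8)


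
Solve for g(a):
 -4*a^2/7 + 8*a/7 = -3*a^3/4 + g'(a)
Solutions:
 g(a) = C1 + 3*a^4/16 - 4*a^3/21 + 4*a^2/7


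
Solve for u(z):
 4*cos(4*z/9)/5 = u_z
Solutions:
 u(z) = C1 + 9*sin(4*z/9)/5


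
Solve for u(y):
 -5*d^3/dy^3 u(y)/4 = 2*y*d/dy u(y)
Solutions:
 u(y) = C1 + Integral(C2*airyai(-2*5^(2/3)*y/5) + C3*airybi(-2*5^(2/3)*y/5), y)


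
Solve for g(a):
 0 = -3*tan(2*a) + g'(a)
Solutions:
 g(a) = C1 - 3*log(cos(2*a))/2


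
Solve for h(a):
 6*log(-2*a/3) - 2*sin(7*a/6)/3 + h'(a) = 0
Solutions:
 h(a) = C1 - 6*a*log(-a) - 6*a*log(2) + 6*a + 6*a*log(3) - 4*cos(7*a/6)/7


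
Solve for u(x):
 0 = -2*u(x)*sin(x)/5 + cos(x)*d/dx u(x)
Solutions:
 u(x) = C1/cos(x)^(2/5)


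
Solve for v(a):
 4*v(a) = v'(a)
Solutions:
 v(a) = C1*exp(4*a)


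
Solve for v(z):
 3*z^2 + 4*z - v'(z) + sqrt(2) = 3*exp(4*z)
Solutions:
 v(z) = C1 + z^3 + 2*z^2 + sqrt(2)*z - 3*exp(4*z)/4


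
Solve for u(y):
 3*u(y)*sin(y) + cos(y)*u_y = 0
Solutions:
 u(y) = C1*cos(y)^3


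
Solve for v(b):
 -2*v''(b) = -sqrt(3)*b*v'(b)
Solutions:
 v(b) = C1 + C2*erfi(3^(1/4)*b/2)


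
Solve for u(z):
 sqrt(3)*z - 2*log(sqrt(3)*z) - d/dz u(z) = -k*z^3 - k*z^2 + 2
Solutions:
 u(z) = C1 + k*z^4/4 + k*z^3/3 + sqrt(3)*z^2/2 - 2*z*log(z) - z*log(3)


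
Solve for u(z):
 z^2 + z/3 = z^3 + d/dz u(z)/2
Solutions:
 u(z) = C1 - z^4/2 + 2*z^3/3 + z^2/3


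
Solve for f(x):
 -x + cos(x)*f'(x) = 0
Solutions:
 f(x) = C1 + Integral(x/cos(x), x)


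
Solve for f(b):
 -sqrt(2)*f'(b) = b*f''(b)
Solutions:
 f(b) = C1 + C2*b^(1 - sqrt(2))


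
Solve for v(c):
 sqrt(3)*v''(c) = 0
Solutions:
 v(c) = C1 + C2*c


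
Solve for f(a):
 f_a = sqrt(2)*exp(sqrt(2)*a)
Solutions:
 f(a) = C1 + exp(sqrt(2)*a)


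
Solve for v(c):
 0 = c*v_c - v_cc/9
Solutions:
 v(c) = C1 + C2*erfi(3*sqrt(2)*c/2)


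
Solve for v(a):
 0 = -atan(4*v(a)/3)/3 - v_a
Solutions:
 Integral(1/atan(4*_y/3), (_y, v(a))) = C1 - a/3


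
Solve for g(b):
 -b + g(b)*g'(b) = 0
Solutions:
 g(b) = -sqrt(C1 + b^2)
 g(b) = sqrt(C1 + b^2)


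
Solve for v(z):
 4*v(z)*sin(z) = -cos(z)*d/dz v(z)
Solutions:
 v(z) = C1*cos(z)^4


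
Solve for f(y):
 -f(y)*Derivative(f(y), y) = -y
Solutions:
 f(y) = -sqrt(C1 + y^2)
 f(y) = sqrt(C1 + y^2)


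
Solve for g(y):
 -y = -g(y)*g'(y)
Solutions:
 g(y) = -sqrt(C1 + y^2)
 g(y) = sqrt(C1 + y^2)


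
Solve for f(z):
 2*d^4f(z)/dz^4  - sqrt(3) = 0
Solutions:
 f(z) = C1 + C2*z + C3*z^2 + C4*z^3 + sqrt(3)*z^4/48


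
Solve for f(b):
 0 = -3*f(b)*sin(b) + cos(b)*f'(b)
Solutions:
 f(b) = C1/cos(b)^3


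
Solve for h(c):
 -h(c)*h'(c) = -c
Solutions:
 h(c) = -sqrt(C1 + c^2)
 h(c) = sqrt(C1 + c^2)


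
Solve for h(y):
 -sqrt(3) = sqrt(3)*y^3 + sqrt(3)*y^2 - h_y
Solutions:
 h(y) = C1 + sqrt(3)*y^4/4 + sqrt(3)*y^3/3 + sqrt(3)*y


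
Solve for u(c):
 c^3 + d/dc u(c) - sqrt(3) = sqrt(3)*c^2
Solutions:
 u(c) = C1 - c^4/4 + sqrt(3)*c^3/3 + sqrt(3)*c


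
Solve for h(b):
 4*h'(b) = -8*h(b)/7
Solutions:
 h(b) = C1*exp(-2*b/7)


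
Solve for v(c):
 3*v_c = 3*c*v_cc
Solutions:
 v(c) = C1 + C2*c^2


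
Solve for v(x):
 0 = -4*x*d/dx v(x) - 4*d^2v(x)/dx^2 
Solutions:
 v(x) = C1 + C2*erf(sqrt(2)*x/2)


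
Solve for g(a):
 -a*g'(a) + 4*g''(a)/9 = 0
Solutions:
 g(a) = C1 + C2*erfi(3*sqrt(2)*a/4)


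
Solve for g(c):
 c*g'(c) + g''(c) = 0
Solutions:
 g(c) = C1 + C2*erf(sqrt(2)*c/2)


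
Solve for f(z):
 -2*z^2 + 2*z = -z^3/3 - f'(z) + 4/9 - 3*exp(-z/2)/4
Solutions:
 f(z) = C1 - z^4/12 + 2*z^3/3 - z^2 + 4*z/9 + 3*exp(-z/2)/2


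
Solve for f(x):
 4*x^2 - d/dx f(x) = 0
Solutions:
 f(x) = C1 + 4*x^3/3


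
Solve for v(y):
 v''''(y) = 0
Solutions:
 v(y) = C1 + C2*y + C3*y^2 + C4*y^3


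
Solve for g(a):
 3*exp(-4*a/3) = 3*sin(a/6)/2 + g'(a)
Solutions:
 g(a) = C1 + 9*cos(a/6) - 9*exp(-4*a/3)/4


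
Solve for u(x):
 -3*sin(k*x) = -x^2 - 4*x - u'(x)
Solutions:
 u(x) = C1 - x^3/3 - 2*x^2 - 3*cos(k*x)/k


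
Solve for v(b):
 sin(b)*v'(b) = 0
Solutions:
 v(b) = C1


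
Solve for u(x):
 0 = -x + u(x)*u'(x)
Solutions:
 u(x) = -sqrt(C1 + x^2)
 u(x) = sqrt(C1 + x^2)


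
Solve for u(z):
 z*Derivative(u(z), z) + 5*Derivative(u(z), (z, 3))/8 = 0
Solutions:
 u(z) = C1 + Integral(C2*airyai(-2*5^(2/3)*z/5) + C3*airybi(-2*5^(2/3)*z/5), z)


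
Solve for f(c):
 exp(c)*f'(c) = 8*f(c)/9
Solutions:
 f(c) = C1*exp(-8*exp(-c)/9)


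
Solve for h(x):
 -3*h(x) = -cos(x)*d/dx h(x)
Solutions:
 h(x) = C1*(sin(x) + 1)^(3/2)/(sin(x) - 1)^(3/2)


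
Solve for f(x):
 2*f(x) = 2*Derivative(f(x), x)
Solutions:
 f(x) = C1*exp(x)


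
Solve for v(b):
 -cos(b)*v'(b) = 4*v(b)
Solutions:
 v(b) = C1*(sin(b)^2 - 2*sin(b) + 1)/(sin(b)^2 + 2*sin(b) + 1)


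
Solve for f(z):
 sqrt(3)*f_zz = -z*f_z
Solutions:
 f(z) = C1 + C2*erf(sqrt(2)*3^(3/4)*z/6)


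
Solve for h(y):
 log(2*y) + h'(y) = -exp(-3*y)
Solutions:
 h(y) = C1 - y*log(y) + y*(1 - log(2)) + exp(-3*y)/3


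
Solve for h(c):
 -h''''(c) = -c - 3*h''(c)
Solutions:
 h(c) = C1 + C2*c + C3*exp(-sqrt(3)*c) + C4*exp(sqrt(3)*c) - c^3/18


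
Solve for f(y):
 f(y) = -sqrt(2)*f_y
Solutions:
 f(y) = C1*exp(-sqrt(2)*y/2)


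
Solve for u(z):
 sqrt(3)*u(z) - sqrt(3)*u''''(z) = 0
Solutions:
 u(z) = C1*exp(-z) + C2*exp(z) + C3*sin(z) + C4*cos(z)


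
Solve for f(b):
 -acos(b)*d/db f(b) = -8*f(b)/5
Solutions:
 f(b) = C1*exp(8*Integral(1/acos(b), b)/5)


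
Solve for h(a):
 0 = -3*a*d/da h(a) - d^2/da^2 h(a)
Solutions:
 h(a) = C1 + C2*erf(sqrt(6)*a/2)


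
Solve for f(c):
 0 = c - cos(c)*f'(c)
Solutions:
 f(c) = C1 + Integral(c/cos(c), c)


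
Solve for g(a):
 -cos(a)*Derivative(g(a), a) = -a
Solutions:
 g(a) = C1 + Integral(a/cos(a), a)


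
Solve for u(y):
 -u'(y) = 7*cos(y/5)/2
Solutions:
 u(y) = C1 - 35*sin(y/5)/2


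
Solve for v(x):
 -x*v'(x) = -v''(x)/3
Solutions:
 v(x) = C1 + C2*erfi(sqrt(6)*x/2)


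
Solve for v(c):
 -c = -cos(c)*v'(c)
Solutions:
 v(c) = C1 + Integral(c/cos(c), c)


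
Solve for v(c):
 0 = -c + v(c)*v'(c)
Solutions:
 v(c) = -sqrt(C1 + c^2)
 v(c) = sqrt(C1 + c^2)


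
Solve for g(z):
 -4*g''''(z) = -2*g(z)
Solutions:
 g(z) = C1*exp(-2^(3/4)*z/2) + C2*exp(2^(3/4)*z/2) + C3*sin(2^(3/4)*z/2) + C4*cos(2^(3/4)*z/2)


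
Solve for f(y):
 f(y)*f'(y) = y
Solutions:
 f(y) = -sqrt(C1 + y^2)
 f(y) = sqrt(C1 + y^2)


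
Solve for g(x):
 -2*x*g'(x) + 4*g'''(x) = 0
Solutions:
 g(x) = C1 + Integral(C2*airyai(2^(2/3)*x/2) + C3*airybi(2^(2/3)*x/2), x)


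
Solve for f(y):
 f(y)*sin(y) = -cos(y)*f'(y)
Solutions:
 f(y) = C1*cos(y)


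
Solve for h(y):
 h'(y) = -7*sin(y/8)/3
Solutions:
 h(y) = C1 + 56*cos(y/8)/3


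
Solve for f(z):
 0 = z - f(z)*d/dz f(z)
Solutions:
 f(z) = -sqrt(C1 + z^2)
 f(z) = sqrt(C1 + z^2)


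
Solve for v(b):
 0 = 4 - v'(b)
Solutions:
 v(b) = C1 + 4*b


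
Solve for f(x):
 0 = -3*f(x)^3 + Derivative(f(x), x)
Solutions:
 f(x) = -sqrt(2)*sqrt(-1/(C1 + 3*x))/2
 f(x) = sqrt(2)*sqrt(-1/(C1 + 3*x))/2


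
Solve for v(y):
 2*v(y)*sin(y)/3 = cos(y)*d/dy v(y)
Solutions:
 v(y) = C1/cos(y)^(2/3)


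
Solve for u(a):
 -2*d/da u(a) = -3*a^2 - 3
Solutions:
 u(a) = C1 + a^3/2 + 3*a/2


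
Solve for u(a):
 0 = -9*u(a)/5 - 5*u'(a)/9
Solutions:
 u(a) = C1*exp(-81*a/25)


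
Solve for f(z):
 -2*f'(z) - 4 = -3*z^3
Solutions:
 f(z) = C1 + 3*z^4/8 - 2*z


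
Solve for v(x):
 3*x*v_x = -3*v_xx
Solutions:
 v(x) = C1 + C2*erf(sqrt(2)*x/2)


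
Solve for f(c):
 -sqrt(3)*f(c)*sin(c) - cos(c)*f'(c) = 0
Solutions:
 f(c) = C1*cos(c)^(sqrt(3))


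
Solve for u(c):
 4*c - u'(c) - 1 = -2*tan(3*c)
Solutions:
 u(c) = C1 + 2*c^2 - c - 2*log(cos(3*c))/3


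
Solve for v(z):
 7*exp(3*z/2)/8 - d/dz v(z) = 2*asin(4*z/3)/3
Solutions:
 v(z) = C1 - 2*z*asin(4*z/3)/3 - sqrt(9 - 16*z^2)/6 + 7*exp(3*z/2)/12


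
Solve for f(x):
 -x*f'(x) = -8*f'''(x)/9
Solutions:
 f(x) = C1 + Integral(C2*airyai(3^(2/3)*x/2) + C3*airybi(3^(2/3)*x/2), x)


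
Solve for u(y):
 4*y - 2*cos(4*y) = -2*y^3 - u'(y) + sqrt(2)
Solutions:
 u(y) = C1 - y^4/2 - 2*y^2 + sqrt(2)*y + sin(4*y)/2


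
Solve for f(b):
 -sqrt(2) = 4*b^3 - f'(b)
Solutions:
 f(b) = C1 + b^4 + sqrt(2)*b


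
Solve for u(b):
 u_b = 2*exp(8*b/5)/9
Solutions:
 u(b) = C1 + 5*exp(8*b/5)/36


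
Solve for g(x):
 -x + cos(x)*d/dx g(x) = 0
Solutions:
 g(x) = C1 + Integral(x/cos(x), x)


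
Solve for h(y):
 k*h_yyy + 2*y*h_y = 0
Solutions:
 h(y) = C1 + Integral(C2*airyai(2^(1/3)*y*(-1/k)^(1/3)) + C3*airybi(2^(1/3)*y*(-1/k)^(1/3)), y)


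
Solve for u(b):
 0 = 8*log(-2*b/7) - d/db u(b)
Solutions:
 u(b) = C1 + 8*b*log(-b) + 8*b*(-log(7) - 1 + log(2))


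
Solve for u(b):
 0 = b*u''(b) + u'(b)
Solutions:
 u(b) = C1 + C2*log(b)


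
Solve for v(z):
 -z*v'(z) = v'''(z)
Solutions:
 v(z) = C1 + Integral(C2*airyai(-z) + C3*airybi(-z), z)


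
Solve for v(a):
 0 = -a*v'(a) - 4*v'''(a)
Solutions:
 v(a) = C1 + Integral(C2*airyai(-2^(1/3)*a/2) + C3*airybi(-2^(1/3)*a/2), a)


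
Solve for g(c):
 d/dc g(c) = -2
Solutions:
 g(c) = C1 - 2*c


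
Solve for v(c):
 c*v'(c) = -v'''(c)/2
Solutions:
 v(c) = C1 + Integral(C2*airyai(-2^(1/3)*c) + C3*airybi(-2^(1/3)*c), c)


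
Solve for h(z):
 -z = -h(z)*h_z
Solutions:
 h(z) = -sqrt(C1 + z^2)
 h(z) = sqrt(C1 + z^2)


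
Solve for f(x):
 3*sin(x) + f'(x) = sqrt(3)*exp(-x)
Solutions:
 f(x) = C1 + 3*cos(x) - sqrt(3)*exp(-x)


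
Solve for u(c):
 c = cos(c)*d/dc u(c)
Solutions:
 u(c) = C1 + Integral(c/cos(c), c)


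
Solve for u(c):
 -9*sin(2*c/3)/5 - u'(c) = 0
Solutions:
 u(c) = C1 + 27*cos(2*c/3)/10


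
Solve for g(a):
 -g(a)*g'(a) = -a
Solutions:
 g(a) = -sqrt(C1 + a^2)
 g(a) = sqrt(C1 + a^2)


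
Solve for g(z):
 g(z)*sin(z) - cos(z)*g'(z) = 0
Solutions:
 g(z) = C1/cos(z)


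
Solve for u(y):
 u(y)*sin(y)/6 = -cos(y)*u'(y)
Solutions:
 u(y) = C1*cos(y)^(1/6)


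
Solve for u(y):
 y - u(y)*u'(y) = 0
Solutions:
 u(y) = -sqrt(C1 + y^2)
 u(y) = sqrt(C1 + y^2)


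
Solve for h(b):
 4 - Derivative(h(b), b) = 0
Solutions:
 h(b) = C1 + 4*b


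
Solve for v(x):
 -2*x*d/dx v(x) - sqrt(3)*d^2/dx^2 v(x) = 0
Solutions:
 v(x) = C1 + C2*erf(3^(3/4)*x/3)


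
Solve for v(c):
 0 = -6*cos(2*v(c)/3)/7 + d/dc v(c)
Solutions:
 -6*c/7 - 3*log(sin(2*v(c)/3) - 1)/4 + 3*log(sin(2*v(c)/3) + 1)/4 = C1


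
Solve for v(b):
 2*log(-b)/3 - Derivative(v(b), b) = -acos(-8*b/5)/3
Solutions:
 v(b) = C1 + 2*b*log(-b)/3 + b*acos(-8*b/5)/3 - 2*b/3 + sqrt(25 - 64*b^2)/24


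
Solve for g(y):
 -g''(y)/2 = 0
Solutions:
 g(y) = C1 + C2*y


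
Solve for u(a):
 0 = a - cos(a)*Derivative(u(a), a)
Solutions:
 u(a) = C1 + Integral(a/cos(a), a)


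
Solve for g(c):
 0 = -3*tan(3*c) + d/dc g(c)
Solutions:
 g(c) = C1 - log(cos(3*c))


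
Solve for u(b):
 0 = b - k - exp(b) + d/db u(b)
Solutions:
 u(b) = C1 - b^2/2 + b*k + exp(b)


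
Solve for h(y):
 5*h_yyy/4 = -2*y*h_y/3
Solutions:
 h(y) = C1 + Integral(C2*airyai(-2*15^(2/3)*y/15) + C3*airybi(-2*15^(2/3)*y/15), y)


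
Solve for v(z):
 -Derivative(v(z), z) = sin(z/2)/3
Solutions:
 v(z) = C1 + 2*cos(z/2)/3


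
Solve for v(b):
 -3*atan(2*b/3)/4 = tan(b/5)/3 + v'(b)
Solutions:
 v(b) = C1 - 3*b*atan(2*b/3)/4 + 9*log(4*b^2 + 9)/16 + 5*log(cos(b/5))/3


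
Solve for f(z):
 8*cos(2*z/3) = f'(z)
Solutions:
 f(z) = C1 + 12*sin(2*z/3)


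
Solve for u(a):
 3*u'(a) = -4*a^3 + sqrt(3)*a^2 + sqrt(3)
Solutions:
 u(a) = C1 - a^4/3 + sqrt(3)*a^3/9 + sqrt(3)*a/3


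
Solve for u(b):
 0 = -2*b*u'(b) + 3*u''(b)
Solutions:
 u(b) = C1 + C2*erfi(sqrt(3)*b/3)


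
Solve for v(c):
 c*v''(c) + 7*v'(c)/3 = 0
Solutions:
 v(c) = C1 + C2/c^(4/3)


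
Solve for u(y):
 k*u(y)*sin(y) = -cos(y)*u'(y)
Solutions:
 u(y) = C1*exp(k*log(cos(y)))


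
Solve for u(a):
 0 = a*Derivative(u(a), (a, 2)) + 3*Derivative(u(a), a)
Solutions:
 u(a) = C1 + C2/a^2


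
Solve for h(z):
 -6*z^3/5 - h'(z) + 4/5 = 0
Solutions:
 h(z) = C1 - 3*z^4/10 + 4*z/5


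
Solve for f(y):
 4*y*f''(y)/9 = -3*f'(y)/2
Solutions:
 f(y) = C1 + C2/y^(19/8)


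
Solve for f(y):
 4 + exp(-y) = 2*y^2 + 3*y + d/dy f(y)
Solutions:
 f(y) = C1 - 2*y^3/3 - 3*y^2/2 + 4*y - exp(-y)


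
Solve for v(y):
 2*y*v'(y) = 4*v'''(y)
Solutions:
 v(y) = C1 + Integral(C2*airyai(2^(2/3)*y/2) + C3*airybi(2^(2/3)*y/2), y)


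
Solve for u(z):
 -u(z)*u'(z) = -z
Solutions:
 u(z) = -sqrt(C1 + z^2)
 u(z) = sqrt(C1 + z^2)


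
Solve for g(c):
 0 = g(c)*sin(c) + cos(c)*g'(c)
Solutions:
 g(c) = C1*cos(c)


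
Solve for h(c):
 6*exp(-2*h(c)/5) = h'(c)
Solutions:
 h(c) = 5*log(-sqrt(C1 + 6*c)) - 5*log(5) + 5*log(10)/2
 h(c) = 5*log(C1 + 6*c)/2 - 5*log(5) + 5*log(10)/2


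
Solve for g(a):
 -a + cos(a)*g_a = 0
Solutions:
 g(a) = C1 + Integral(a/cos(a), a)


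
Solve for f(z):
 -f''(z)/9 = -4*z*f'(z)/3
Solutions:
 f(z) = C1 + C2*erfi(sqrt(6)*z)


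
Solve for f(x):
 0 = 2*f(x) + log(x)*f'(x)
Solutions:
 f(x) = C1*exp(-2*li(x))


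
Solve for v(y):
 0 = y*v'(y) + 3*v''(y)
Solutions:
 v(y) = C1 + C2*erf(sqrt(6)*y/6)


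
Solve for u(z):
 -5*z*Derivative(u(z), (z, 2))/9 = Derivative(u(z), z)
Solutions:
 u(z) = C1 + C2/z^(4/5)


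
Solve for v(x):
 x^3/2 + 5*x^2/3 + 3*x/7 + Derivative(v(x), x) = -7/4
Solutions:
 v(x) = C1 - x^4/8 - 5*x^3/9 - 3*x^2/14 - 7*x/4


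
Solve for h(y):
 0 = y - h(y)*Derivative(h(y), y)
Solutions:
 h(y) = -sqrt(C1 + y^2)
 h(y) = sqrt(C1 + y^2)


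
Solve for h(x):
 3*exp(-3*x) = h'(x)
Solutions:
 h(x) = C1 - exp(-3*x)


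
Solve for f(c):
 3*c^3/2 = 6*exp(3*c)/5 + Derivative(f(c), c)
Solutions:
 f(c) = C1 + 3*c^4/8 - 2*exp(3*c)/5


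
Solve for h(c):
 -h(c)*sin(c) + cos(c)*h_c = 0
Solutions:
 h(c) = C1/cos(c)


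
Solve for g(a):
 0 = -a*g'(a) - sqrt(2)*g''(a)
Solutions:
 g(a) = C1 + C2*erf(2^(1/4)*a/2)


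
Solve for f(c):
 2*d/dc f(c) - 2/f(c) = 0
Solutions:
 f(c) = -sqrt(C1 + 2*c)
 f(c) = sqrt(C1 + 2*c)


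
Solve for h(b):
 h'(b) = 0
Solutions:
 h(b) = C1


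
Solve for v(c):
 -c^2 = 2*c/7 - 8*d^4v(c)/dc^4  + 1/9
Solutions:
 v(c) = C1 + C2*c + C3*c^2 + C4*c^3 + c^6/2880 + c^5/3360 + c^4/1728


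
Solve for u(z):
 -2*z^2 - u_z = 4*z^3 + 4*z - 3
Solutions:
 u(z) = C1 - z^4 - 2*z^3/3 - 2*z^2 + 3*z


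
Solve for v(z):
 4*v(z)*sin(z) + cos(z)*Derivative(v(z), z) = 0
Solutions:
 v(z) = C1*cos(z)^4


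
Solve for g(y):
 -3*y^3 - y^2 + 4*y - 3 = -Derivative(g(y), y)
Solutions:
 g(y) = C1 + 3*y^4/4 + y^3/3 - 2*y^2 + 3*y


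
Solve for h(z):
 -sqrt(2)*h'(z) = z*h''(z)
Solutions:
 h(z) = C1 + C2*z^(1 - sqrt(2))


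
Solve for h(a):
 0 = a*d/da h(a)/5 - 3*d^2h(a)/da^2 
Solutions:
 h(a) = C1 + C2*erfi(sqrt(30)*a/30)


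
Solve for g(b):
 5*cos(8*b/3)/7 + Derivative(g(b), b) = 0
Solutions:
 g(b) = C1 - 15*sin(8*b/3)/56


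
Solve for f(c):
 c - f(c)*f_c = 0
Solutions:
 f(c) = -sqrt(C1 + c^2)
 f(c) = sqrt(C1 + c^2)


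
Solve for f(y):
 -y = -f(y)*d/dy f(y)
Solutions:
 f(y) = -sqrt(C1 + y^2)
 f(y) = sqrt(C1 + y^2)


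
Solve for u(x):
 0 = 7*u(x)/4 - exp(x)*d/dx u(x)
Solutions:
 u(x) = C1*exp(-7*exp(-x)/4)


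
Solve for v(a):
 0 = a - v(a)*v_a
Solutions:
 v(a) = -sqrt(C1 + a^2)
 v(a) = sqrt(C1 + a^2)


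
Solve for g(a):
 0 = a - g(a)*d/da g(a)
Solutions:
 g(a) = -sqrt(C1 + a^2)
 g(a) = sqrt(C1 + a^2)


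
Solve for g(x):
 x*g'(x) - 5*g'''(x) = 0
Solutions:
 g(x) = C1 + Integral(C2*airyai(5^(2/3)*x/5) + C3*airybi(5^(2/3)*x/5), x)


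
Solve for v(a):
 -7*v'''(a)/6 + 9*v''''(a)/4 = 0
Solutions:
 v(a) = C1 + C2*a + C3*a^2 + C4*exp(14*a/27)


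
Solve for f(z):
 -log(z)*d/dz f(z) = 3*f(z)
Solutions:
 f(z) = C1*exp(-3*li(z))


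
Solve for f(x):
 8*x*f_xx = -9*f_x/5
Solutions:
 f(x) = C1 + C2*x^(31/40)


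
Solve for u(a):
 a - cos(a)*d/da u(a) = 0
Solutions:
 u(a) = C1 + Integral(a/cos(a), a)


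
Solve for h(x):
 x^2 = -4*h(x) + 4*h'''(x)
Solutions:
 h(x) = C3*exp(x) - x^2/4 + (C1*sin(sqrt(3)*x/2) + C2*cos(sqrt(3)*x/2))*exp(-x/2)


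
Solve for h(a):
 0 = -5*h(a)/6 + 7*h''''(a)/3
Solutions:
 h(a) = C1*exp(-14^(3/4)*5^(1/4)*a/14) + C2*exp(14^(3/4)*5^(1/4)*a/14) + C3*sin(14^(3/4)*5^(1/4)*a/14) + C4*cos(14^(3/4)*5^(1/4)*a/14)


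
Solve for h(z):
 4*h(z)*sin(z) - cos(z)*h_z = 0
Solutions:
 h(z) = C1/cos(z)^4


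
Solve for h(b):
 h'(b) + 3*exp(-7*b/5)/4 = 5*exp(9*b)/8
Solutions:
 h(b) = C1 + 5*exp(9*b)/72 + 15*exp(-7*b/5)/28


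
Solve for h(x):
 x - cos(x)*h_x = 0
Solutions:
 h(x) = C1 + Integral(x/cos(x), x)


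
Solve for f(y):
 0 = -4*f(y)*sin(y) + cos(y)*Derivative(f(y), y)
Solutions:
 f(y) = C1/cos(y)^4


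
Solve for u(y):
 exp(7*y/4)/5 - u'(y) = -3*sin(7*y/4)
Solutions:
 u(y) = C1 + 4*exp(7*y/4)/35 - 12*cos(7*y/4)/7


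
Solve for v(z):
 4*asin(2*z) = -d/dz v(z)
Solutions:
 v(z) = C1 - 4*z*asin(2*z) - 2*sqrt(1 - 4*z^2)


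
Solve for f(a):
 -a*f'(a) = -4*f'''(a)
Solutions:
 f(a) = C1 + Integral(C2*airyai(2^(1/3)*a/2) + C3*airybi(2^(1/3)*a/2), a)


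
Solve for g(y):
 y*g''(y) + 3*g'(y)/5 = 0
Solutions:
 g(y) = C1 + C2*y^(2/5)


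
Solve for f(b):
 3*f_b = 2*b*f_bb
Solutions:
 f(b) = C1 + C2*b^(5/2)


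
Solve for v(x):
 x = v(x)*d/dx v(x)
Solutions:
 v(x) = -sqrt(C1 + x^2)
 v(x) = sqrt(C1 + x^2)


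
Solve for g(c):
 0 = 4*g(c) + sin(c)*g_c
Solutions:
 g(c) = C1*(cos(c)^2 + 2*cos(c) + 1)/(cos(c)^2 - 2*cos(c) + 1)


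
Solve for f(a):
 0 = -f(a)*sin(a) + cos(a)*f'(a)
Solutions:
 f(a) = C1/cos(a)


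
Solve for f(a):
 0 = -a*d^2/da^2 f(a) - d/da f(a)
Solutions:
 f(a) = C1 + C2*log(a)


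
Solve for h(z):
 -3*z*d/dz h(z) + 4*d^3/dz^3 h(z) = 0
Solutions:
 h(z) = C1 + Integral(C2*airyai(6^(1/3)*z/2) + C3*airybi(6^(1/3)*z/2), z)


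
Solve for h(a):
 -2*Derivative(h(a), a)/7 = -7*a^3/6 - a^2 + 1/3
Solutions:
 h(a) = C1 + 49*a^4/48 + 7*a^3/6 - 7*a/6


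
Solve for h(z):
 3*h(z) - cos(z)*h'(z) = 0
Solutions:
 h(z) = C1*(sin(z) + 1)^(3/2)/(sin(z) - 1)^(3/2)


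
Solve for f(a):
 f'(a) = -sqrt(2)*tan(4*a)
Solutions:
 f(a) = C1 + sqrt(2)*log(cos(4*a))/4


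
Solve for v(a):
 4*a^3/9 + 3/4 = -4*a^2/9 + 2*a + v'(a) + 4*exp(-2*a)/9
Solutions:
 v(a) = C1 + a^4/9 + 4*a^3/27 - a^2 + 3*a/4 + 2*exp(-2*a)/9


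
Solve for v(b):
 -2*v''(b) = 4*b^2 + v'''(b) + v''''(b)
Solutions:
 v(b) = C1 + C2*b - b^4/6 + b^3/3 + b^2/2 + (C3*sin(sqrt(7)*b/2) + C4*cos(sqrt(7)*b/2))*exp(-b/2)


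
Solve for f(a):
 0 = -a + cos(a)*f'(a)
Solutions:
 f(a) = C1 + Integral(a/cos(a), a)


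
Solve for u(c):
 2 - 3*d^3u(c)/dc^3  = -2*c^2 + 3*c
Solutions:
 u(c) = C1 + C2*c + C3*c^2 + c^5/90 - c^4/24 + c^3/9
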